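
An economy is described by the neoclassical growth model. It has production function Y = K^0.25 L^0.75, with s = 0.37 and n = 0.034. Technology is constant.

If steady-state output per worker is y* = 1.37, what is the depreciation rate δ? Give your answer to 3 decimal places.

Steady state requires s·f(k) = (n + δ)·k, i.e. s·k^α = (n + δ)·k.
Since y* = [s/(n + δ)]^(α/(1−α)), we have s/(n + δ) = (y*)^((1−α)/α) = 1.37^3 = 2.5714.
Therefore n + δ = s / 2.5714 = 0.37 / 2.5714 = 0.1439, so δ = 0.1439 − 0.034 = 0.1099.

δ ≈ 0.110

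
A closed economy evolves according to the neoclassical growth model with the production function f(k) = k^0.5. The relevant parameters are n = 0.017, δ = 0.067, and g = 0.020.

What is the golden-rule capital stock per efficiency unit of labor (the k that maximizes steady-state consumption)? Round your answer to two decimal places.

k_gold ≈ 23.11

The golden rule sets f'(k) = n + g + δ, i.e. α·k^(α−1) = n + g + δ.
So k^(1−α) = α / (n + g + δ) = 0.5 / 0.104 = 4.8077.
k_gold = 4.8077^(1/0.5) ≈ 23.1140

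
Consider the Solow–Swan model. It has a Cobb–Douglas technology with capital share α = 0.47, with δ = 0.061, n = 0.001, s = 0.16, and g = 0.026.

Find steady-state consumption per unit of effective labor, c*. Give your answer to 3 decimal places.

c* ≈ 1.427

In steady state, investment equals break-even investment: s·k^α = (n + g + δ)·k.
Dividing both sides by k: k^(1−α) = s / (n + g + δ).
k^0.53 = 0.16 / (0.001 + 0.026 + 0.061) = 0.16 / 0.088 = 1.8182
k* = 1.8182^(1/0.53) ≈ 3.0895
y* = (k*)^α = 3.0895^0.47 ≈ 1.6992
c* = (1 − s)·y* = (1 − 0.16) × 1.6992 ≈ 1.4273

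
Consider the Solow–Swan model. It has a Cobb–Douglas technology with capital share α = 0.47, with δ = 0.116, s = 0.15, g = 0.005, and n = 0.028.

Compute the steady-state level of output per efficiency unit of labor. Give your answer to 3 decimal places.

In steady state, investment equals break-even investment: s·k^α = (n + g + δ)·k.
Rearranging, k^(1−α) = s / (n + g + δ).
k^0.53 = 0.15 / (0.028 + 0.005 + 0.116) = 0.15 / 0.149 = 1.0067
k* = 1.0067^(1/0.53) ≈ 1.0127
y* = (k*)^α = 1.0127^0.47 ≈ 1.0059

y* = 1.006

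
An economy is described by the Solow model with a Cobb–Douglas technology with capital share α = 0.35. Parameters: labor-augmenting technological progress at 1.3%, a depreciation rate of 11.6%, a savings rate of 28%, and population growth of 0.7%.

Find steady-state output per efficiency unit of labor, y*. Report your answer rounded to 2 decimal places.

y* ≈ 1.48

In steady state, investment equals break-even investment: s·k^α = (n + g + δ)·k.
Dividing both sides by k: k^(1−α) = s / (n + g + δ).
k^0.65 = 0.28 / (0.007 + 0.013 + 0.116) = 0.28 / 0.136 = 2.0588
k* = 2.0588^(1/0.65) ≈ 3.0373
y* = (k*)^α = 3.0373^0.35 ≈ 1.4753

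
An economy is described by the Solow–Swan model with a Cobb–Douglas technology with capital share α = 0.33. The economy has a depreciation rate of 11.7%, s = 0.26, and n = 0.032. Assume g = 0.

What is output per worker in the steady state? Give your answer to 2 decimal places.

y* ≈ 1.32

Steady state requires s·f(k) = (n + δ)·k, i.e. s·k^α = (n + δ)·k.
Rearranging, k^(1−α) = s / (n + δ).
k^0.67 = 0.26 / (0.032 + 0.117) = 0.26 / 0.149 = 1.7450
k* = 1.7450^(1/0.67) ≈ 2.2956
y* = (k*)^α = 2.2956^0.33 ≈ 1.3155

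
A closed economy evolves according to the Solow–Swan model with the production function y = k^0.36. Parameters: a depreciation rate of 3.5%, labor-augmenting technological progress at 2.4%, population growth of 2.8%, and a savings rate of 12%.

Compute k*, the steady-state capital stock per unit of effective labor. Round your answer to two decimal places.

Steady state requires s·f(k) = (n + g + δ)·k, i.e. s·k^α = (n + g + δ)·k.
Dividing both sides by k: k^(1−α) = s / (n + g + δ).
k^0.64 = 0.12 / (0.028 + 0.024 + 0.035) = 0.12 / 0.087 = 1.3793
k* = 1.3793^(1/0.64) ≈ 1.6528

k* = 1.65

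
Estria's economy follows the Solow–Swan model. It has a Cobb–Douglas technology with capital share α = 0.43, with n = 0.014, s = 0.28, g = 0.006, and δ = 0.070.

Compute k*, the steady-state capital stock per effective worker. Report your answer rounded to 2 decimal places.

k* = 7.32

In steady state, investment equals break-even investment: s·k^α = (n + g + δ)·k.
Dividing both sides by k: k^(1−α) = s / (n + g + δ).
k^0.57 = 0.28 / (0.014 + 0.006 + 0.070) = 0.28 / 0.090 = 3.1111
k* = 3.1111^(1/0.57) ≈ 7.3242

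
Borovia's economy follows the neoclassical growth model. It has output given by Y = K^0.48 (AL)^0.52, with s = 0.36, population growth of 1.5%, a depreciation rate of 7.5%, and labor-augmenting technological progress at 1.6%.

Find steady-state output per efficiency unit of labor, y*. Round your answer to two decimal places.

Steady state requires s·f(k) = (n + g + δ)·k, i.e. s·k^α = (n + g + δ)·k.
Dividing both sides by k: k^(1−α) = s / (n + g + δ).
k^0.52 = 0.36 / (0.015 + 0.016 + 0.075) = 0.36 / 0.106 = 3.3962
k* = 3.3962^(1/0.52) ≈ 10.4988
y* = (k*)^α = 10.4988^0.48 ≈ 3.0913

y* ≈ 3.09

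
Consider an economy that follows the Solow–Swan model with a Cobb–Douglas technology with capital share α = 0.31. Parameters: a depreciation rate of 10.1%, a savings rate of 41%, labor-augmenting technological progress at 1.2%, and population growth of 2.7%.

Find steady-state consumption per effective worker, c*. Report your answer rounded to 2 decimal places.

At the steady state, Δk = 0, so s·k^α = (n + g + δ)·k.
Dividing both sides by k: k^(1−α) = s / (n + g + δ).
k^0.69 = 0.41 / (0.027 + 0.012 + 0.101) = 0.41 / 0.140 = 2.9286
k* = 2.9286^(1/0.69) ≈ 4.7459
y* = (k*)^α = 4.7459^0.31 ≈ 1.6205
c* = (1 − s)·y* = (1 − 0.41) × 1.6205 ≈ 0.9561

c* = 0.96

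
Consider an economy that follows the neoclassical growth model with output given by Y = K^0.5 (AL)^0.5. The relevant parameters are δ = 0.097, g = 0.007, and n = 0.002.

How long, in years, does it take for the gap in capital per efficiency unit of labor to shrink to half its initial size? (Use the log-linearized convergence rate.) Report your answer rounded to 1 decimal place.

Near the steady state the convergence rate is λ = (1 − α)(n + g + δ).
λ = (1 − 0.5) × 0.106 = 0.5 × 0.106 = 0.0530
Half-life = ln 2 / λ = 0.6931 / 0.0530 ≈ 13.08 years

t_½ ≈ 13.1 years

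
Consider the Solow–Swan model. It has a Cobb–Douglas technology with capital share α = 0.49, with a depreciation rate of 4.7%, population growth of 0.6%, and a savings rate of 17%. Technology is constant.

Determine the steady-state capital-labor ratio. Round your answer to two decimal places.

k* = 9.83

Steady state requires s·f(k) = (n + δ)·k, i.e. s·k^α = (n + δ)·k.
Dividing both sides by k: k^(1−α) = s / (n + δ).
k^0.51 = 0.17 / (0.006 + 0.047) = 0.17 / 0.053 = 3.2075
k* = 3.2075^(1/0.51) ≈ 9.8284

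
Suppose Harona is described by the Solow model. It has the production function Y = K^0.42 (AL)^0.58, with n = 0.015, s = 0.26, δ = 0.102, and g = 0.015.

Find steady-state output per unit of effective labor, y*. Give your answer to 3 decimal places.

y* = 1.634

In steady state, investment equals break-even investment: s·k^α = (n + g + δ)·k.
Dividing both sides by k: k^(1−α) = s / (n + g + δ).
k^0.58 = 0.26 / (0.015 + 0.015 + 0.102) = 0.26 / 0.132 = 1.9697
k* = 1.9697^(1/0.58) ≈ 3.2180
y* = (k*)^α = 3.2180^0.42 ≈ 1.6338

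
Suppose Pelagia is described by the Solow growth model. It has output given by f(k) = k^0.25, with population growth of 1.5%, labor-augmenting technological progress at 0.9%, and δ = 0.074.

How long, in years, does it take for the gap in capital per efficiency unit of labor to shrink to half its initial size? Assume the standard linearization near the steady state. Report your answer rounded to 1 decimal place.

half-life ≈ 9.4 years

Near the steady state the convergence rate is λ = (1 − α)(n + g + δ).
λ = (1 − 0.25) × 0.098 = 0.75 × 0.098 = 0.0735
Half-life = ln 2 / λ = 0.6931 / 0.0735 ≈ 9.43 years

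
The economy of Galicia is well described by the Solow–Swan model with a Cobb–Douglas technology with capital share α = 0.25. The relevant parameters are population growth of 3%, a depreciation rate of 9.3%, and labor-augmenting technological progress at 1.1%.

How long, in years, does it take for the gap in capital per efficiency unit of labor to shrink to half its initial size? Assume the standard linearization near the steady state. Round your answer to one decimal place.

half-life ≈ 6.9 years

Near the steady state the convergence rate is λ = (1 − α)(n + g + δ).
λ = (1 − 0.25) × 0.134 = 0.75 × 0.134 = 0.1005
Half-life = ln 2 / λ = 0.6931 / 0.1005 ≈ 6.90 years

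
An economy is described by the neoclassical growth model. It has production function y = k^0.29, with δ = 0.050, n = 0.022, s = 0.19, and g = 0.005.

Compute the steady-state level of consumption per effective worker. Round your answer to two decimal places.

At the steady state, Δk = 0, so s·k^α = (n + g + δ)·k.
Rearranging, k^(1−α) = s / (n + g + δ).
k^0.71 = 0.19 / (0.022 + 0.005 + 0.050) = 0.19 / 0.077 = 2.4675
k* = 2.4675^(1/0.71) ≈ 3.5684
y* = (k*)^α = 3.5684^0.29 ≈ 1.4462
c* = (1 − s)·y* = (1 − 0.19) × 1.4462 ≈ 1.1714

c* ≈ 1.17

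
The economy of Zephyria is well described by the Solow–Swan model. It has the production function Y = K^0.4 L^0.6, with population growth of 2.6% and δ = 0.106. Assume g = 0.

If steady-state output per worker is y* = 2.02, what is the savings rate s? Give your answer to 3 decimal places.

s ≈ 0.379

Steady state requires s·f(k) = (n + δ)·k, i.e. s·k^α = (n + δ)·k.
Since y* = [s/(n + δ)]^(α/(1−α)), we have s/(n + δ) = (y*)^((1−α)/α) = 2.02^1.5 = 2.8710.
Therefore s = 2.8710 × (n + δ) = 2.8710 × 0.132 = 0.3790.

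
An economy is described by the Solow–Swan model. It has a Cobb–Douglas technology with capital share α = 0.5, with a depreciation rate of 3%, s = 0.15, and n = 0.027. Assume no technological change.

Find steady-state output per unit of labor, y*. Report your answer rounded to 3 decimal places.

Steady state requires s·f(k) = (n + δ)·k, i.e. s·k^α = (n + δ)·k.
Dividing both sides by k: k^(1−α) = s / (n + δ).
k^0.5 = 0.15 / (0.027 + 0.030) = 0.15 / 0.057 = 2.6316
k* = 2.6316^(1/0.5) ≈ 6.9253
y* = (k*)^α = 6.9253^0.5 ≈ 2.6316

y* = 2.632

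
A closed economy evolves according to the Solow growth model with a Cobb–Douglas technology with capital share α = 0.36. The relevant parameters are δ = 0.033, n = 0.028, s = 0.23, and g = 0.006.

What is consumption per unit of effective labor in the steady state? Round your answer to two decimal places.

Steady state requires s·f(k) = (n + g + δ)·k, i.e. s·k^α = (n + g + δ)·k.
Dividing both sides by k: k^(1−α) = s / (n + g + δ).
k^0.64 = 0.23 / (0.028 + 0.006 + 0.033) = 0.23 / 0.067 = 3.4328
k* = 3.4328^(1/0.64) ≈ 6.8699
y* = (k*)^α = 6.8699^0.36 ≈ 2.0013
c* = (1 − s)·y* = (1 − 0.23) × 2.0013 ≈ 1.5410

c* ≈ 1.54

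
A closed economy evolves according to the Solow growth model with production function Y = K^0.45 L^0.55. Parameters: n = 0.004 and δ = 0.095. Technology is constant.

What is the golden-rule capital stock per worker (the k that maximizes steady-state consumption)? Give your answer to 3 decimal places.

The golden rule sets f'(k) = n + δ, i.e. α·k^(α−1) = n + δ.
So k^(1−α) = α / (n + δ) = 0.45 / 0.099 = 4.5455.
k_gold = 4.5455^(1/0.55) ≈ 15.6893

k_gold ≈ 15.689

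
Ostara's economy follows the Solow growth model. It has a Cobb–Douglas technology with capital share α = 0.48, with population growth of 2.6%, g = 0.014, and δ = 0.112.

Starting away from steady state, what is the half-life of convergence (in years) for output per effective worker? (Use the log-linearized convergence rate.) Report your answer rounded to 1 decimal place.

t_½ ≈ 8.8 years

Near the steady state the convergence rate is λ = (1 − α)(n + g + δ).
λ = (1 − 0.48) × 0.152 = 0.52 × 0.152 = 0.07904
Half-life = ln 2 / λ = 0.6931 / 0.07904 ≈ 8.77 years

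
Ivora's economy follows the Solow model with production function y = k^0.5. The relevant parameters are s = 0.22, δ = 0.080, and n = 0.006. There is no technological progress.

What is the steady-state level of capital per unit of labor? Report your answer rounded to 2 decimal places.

k* ≈ 6.54

Steady state requires s·f(k) = (n + δ)·k, i.e. s·k^α = (n + δ)·k.
Dividing both sides by k: k^(1−α) = s / (n + δ).
k^0.5 = 0.22 / (0.006 + 0.080) = 0.22 / 0.086 = 2.5581
k* = 2.5581^(1/0.5) ≈ 6.5439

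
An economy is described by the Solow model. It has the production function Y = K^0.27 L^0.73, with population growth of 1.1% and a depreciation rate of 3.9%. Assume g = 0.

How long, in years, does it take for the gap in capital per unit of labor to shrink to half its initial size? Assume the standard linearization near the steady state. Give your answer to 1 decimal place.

t_½ ≈ 19.0 years

Near the steady state the convergence rate is λ = (1 − α)(n + δ).
λ = (1 − 0.27) × 0.050 = 0.73 × 0.050 = 0.0365
Half-life = ln 2 / λ = 0.6931 / 0.0365 ≈ 18.99 years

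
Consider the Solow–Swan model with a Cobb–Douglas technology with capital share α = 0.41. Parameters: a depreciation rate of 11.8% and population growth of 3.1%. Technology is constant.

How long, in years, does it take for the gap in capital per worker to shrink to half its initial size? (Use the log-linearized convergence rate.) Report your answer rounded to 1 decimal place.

about 7.9 years

Near the steady state the convergence rate is λ = (1 − α)(n + δ).
λ = (1 − 0.41) × 0.149 = 0.59 × 0.149 = 0.08791
Half-life = ln 2 / λ = 0.6931 / 0.08791 ≈ 7.88 years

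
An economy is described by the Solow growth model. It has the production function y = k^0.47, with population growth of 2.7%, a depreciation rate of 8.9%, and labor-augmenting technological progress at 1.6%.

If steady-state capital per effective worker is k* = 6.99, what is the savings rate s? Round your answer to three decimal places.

In steady state, investment equals break-even investment: s·k^α = (n + g + δ)·k.
So s / (n + g + δ) = (k*)^(1−α) = 6.99^0.53 = 2.8027.
Therefore s = 2.8027 × (n + g + δ) = 2.8027 × 0.132 = 0.3700.

s ≈ 0.370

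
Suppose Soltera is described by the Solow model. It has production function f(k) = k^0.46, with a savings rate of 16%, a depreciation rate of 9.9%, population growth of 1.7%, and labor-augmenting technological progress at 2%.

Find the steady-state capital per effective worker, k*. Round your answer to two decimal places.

k* = 1.35

Steady state requires s·f(k) = (n + g + δ)·k, i.e. s·k^α = (n + g + δ)·k.
Rearranging, k^(1−α) = s / (n + g + δ).
k^0.54 = 0.16 / (0.017 + 0.020 + 0.099) = 0.16 / 0.136 = 1.1765
k* = 1.1765^(1/0.54) ≈ 1.3512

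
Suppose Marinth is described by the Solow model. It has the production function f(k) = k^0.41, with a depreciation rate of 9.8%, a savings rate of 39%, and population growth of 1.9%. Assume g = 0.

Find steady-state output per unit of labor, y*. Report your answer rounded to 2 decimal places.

y* = 2.31

Steady state requires s·f(k) = (n + δ)·k, i.e. s·k^α = (n + δ)·k.
Dividing both sides by k: k^(1−α) = s / (n + δ).
k^0.59 = 0.39 / (0.019 + 0.098) = 0.39 / 0.117 = 3.3333
k* = 3.3333^(1/0.59) ≈ 7.6953
y* = (k*)^α = 7.6953^0.41 ≈ 2.3086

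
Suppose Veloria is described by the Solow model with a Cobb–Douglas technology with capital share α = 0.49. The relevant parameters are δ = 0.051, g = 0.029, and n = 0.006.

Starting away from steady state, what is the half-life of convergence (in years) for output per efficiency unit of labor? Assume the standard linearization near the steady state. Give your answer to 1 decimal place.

half-life ≈ 15.8 years

Near the steady state the convergence rate is λ = (1 − α)(n + g + δ).
λ = (1 − 0.49) × 0.086 = 0.51 × 0.086 = 0.04386
Half-life = ln 2 / λ = 0.6931 / 0.04386 ≈ 15.80 years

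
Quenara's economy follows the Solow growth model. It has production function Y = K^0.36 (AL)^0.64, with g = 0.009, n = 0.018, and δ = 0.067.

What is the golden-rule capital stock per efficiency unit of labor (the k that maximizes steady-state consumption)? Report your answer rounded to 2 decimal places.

The golden rule sets f'(k) = n + g + δ, i.e. α·k^(α−1) = n + g + δ.
So k^(1−α) = α / (n + g + δ) = 0.36 / 0.094 = 3.8298.
k_gold = 3.8298^(1/0.64) ≈ 8.1510

k_gold ≈ 8.15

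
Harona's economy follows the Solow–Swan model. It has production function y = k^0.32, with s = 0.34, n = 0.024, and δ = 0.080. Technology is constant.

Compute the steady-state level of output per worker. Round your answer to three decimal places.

y* = 1.746

In steady state, investment equals break-even investment: s·k^α = (n + δ)·k.
Rearranging, k^(1−α) = s / (n + δ).
k^0.68 = 0.34 / (0.024 + 0.080) = 0.34 / 0.104 = 3.2692
k* = 3.2692^(1/0.68) ≈ 5.7086
y* = (k*)^α = 5.7086^0.32 ≈ 1.7462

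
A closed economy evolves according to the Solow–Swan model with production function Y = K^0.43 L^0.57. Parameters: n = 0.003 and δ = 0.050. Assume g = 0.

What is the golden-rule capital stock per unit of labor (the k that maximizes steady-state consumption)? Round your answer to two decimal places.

k_gold ≈ 39.36

The golden rule sets f'(k) = n + δ, i.e. α·k^(α−1) = n + δ.
So k^(1−α) = α / (n + δ) = 0.43 / 0.053 = 8.1132.
k_gold = 8.1132^(1/0.57) ≈ 39.3617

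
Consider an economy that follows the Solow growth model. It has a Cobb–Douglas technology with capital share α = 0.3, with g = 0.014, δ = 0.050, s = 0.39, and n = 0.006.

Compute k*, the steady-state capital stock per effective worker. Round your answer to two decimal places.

k* ≈ 11.63

In steady state, investment equals break-even investment: s·k^α = (n + g + δ)·k.
Rearranging, k^(1−α) = s / (n + g + δ).
k^0.7 = 0.39 / (0.006 + 0.014 + 0.050) = 0.39 / 0.070 = 5.5714
k* = 5.5714^(1/0.7) ≈ 11.6322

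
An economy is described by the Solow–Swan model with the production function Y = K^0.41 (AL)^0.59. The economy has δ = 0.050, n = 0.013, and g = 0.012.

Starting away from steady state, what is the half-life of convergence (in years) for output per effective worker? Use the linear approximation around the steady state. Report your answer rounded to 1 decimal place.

t_½ ≈ 15.7 years

Near the steady state the convergence rate is λ = (1 − α)(n + g + δ).
λ = (1 − 0.41) × 0.075 = 0.59 × 0.075 = 0.04425
Half-life = ln 2 / λ = 0.6931 / 0.04425 ≈ 15.66 years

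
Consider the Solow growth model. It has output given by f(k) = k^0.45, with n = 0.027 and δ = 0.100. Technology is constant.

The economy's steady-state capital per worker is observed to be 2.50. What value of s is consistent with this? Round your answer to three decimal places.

s ≈ 0.210

Steady state requires s·f(k) = (n + δ)·k, i.e. s·k^α = (n + δ)·k.
So s / (n + δ) = (k*)^(1−α) = 2.50^0.55 = 1.6553.
Therefore s = 1.6553 × (n + δ) = 1.6553 × 0.127 = 0.2102.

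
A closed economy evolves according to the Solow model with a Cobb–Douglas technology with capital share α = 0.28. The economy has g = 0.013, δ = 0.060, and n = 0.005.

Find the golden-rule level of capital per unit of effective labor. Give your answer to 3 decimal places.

k_gold ≈ 5.901

The golden rule sets f'(k) = n + g + δ, i.e. α·k^(α−1) = n + g + δ.
So k^(1−α) = α / (n + g + δ) = 0.28 / 0.078 = 3.5897.
k_gold = 3.5897^(1/0.72) ≈ 5.9008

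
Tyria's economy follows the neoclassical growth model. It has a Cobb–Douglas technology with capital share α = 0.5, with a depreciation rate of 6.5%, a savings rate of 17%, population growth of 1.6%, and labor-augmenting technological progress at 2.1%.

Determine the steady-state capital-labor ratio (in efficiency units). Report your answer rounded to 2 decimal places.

k* ≈ 2.78

Steady state requires s·f(k) = (n + g + δ)·k, i.e. s·k^α = (n + g + δ)·k.
Dividing both sides by k: k^(1−α) = s / (n + g + δ).
k^0.5 = 0.17 / (0.016 + 0.021 + 0.065) = 0.17 / 0.102 = 1.6667
k* = 1.6667^(1/0.5) ≈ 2.7779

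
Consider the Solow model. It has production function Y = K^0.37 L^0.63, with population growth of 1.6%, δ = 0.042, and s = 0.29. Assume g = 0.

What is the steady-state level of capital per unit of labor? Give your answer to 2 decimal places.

k* ≈ 12.87

In steady state, investment equals break-even investment: s·k^α = (n + δ)·k.
Rearranging, k^(1−α) = s / (n + δ).
k^0.63 = 0.29 / (0.016 + 0.042) = 0.29 / 0.058 = 5.0000
k* = 5.0000^(1/0.63) ≈ 12.8670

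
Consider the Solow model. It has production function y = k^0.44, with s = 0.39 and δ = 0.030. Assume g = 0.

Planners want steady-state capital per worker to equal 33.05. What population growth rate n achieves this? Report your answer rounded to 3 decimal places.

n ≈ 0.025

In steady state, investment equals break-even investment: s·k^α = (n + δ)·k.
So s / (n + δ) = (k*)^(1−α) = 33.05^0.56 = 7.0915.
Therefore n + δ = s / 7.0915 = 0.39 / 7.0915 = 0.0550, so n = 0.0550 − 0.030 = 0.0250.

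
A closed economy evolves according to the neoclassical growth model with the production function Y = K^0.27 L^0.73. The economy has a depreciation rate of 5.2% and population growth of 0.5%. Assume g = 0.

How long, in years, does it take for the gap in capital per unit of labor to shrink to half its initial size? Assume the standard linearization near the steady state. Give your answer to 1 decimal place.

half-life ≈ 16.7 years

Near the steady state the convergence rate is λ = (1 − α)(n + δ).
λ = (1 − 0.27) × 0.057 = 0.73 × 0.057 = 0.04161
Half-life = ln 2 / λ = 0.6931 / 0.04161 ≈ 16.66 years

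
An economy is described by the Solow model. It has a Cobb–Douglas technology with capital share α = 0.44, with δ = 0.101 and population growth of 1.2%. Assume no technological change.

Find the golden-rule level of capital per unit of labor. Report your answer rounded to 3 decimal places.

The golden rule sets f'(k) = n + δ, i.e. α·k^(α−1) = n + δ.
So k^(1−α) = α / (n + δ) = 0.44 / 0.113 = 3.8938.
k_gold = 3.8938^(1/0.56) ≈ 11.3302

k_gold ≈ 11.330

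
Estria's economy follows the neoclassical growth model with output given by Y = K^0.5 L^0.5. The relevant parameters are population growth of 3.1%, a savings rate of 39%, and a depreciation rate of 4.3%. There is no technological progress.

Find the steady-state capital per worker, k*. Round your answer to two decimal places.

k* = 27.78

In steady state, investment equals break-even investment: s·k^α = (n + δ)·k.
Dividing both sides by k: k^(1−α) = s / (n + δ).
k^0.5 = 0.39 / (0.031 + 0.043) = 0.39 / 0.074 = 5.2703
k* = 5.2703^(1/0.5) ≈ 27.7761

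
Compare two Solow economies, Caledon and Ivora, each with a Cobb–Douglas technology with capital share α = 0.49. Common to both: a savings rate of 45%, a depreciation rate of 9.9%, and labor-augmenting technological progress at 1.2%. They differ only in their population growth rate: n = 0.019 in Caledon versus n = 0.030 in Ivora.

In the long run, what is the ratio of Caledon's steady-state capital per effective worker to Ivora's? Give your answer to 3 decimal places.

Steady-state k* = [s/(n + g + δ)]^(1/(1−α)), so the ratio is [ (s_C/(n + g + δ)_C) / (s_I/(n + g + δ)_I) ]^1.9608.
s_C/(n + g + δ)_C = 0.45/0.130 = 3.4615; s_I/(n + g + δ)_I = 0.45/0.141 = 3.1915.
Ratio = (3.4615/3.1915)^1.9608 = 1.0846^1.9608 ≈ 1.1726

k*_C / k*_I ≈ 1.173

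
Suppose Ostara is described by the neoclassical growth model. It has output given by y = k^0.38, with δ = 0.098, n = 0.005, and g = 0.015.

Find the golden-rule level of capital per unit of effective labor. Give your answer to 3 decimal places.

k_gold ≈ 6.595

The golden rule sets f'(k) = n + g + δ, i.e. α·k^(α−1) = n + g + δ.
So k^(1−α) = α / (n + g + δ) = 0.38 / 0.118 = 3.2203.
k_gold = 3.2203^(1/0.62) ≈ 6.5946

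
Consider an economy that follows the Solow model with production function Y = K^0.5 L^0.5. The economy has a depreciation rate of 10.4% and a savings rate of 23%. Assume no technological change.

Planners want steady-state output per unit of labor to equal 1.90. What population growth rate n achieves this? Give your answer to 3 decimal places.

At the steady state, Δk = 0, so s·k^α = (n + δ)·k.
Since y* = [s/(n + δ)]^(α/(1−α)), we have s/(n + δ) = (y*)^((1−α)/α) = 1.90^1 = 1.9000.
Therefore n + δ = s / 1.9000 = 0.23 / 1.9000 = 0.1211, so n = 0.1211 − 0.104 = 0.0171.

n ≈ 0.017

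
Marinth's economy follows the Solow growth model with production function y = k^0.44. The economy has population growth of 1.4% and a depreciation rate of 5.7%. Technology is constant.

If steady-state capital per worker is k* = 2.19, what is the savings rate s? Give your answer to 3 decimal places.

s ≈ 0.110

Steady state requires s·f(k) = (n + δ)·k, i.e. s·k^α = (n + δ)·k.
So s / (n + δ) = (k*)^(1−α) = 2.19^0.56 = 1.5511.
Therefore s = 1.5511 × (n + δ) = 1.5511 × 0.071 = 0.1101.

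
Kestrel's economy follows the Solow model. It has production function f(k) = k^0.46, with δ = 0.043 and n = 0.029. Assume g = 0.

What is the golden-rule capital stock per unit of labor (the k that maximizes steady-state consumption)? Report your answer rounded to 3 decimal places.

The golden rule sets f'(k) = n + δ, i.e. α·k^(α−1) = n + δ.
So k^(1−α) = α / (n + δ) = 0.46 / 0.072 = 6.3889.
k_gold = 6.3889^(1/0.54) ≈ 31.0120

k_gold ≈ 31.012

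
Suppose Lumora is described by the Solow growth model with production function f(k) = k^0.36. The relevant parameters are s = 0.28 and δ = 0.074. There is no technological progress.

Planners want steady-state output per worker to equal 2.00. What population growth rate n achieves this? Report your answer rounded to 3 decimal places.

At the steady state, Δk = 0, so s·k^α = (n + δ)·k.
Since y* = [s/(n + δ)]^(α/(1−α)), we have s/(n + δ) = (y*)^((1−α)/α) = 2.00^1.7778 = 3.4290.
Therefore n + δ = s / 3.4290 = 0.28 / 3.4290 = 0.0817, so n = 0.0817 − 0.074 = 0.0077.

n ≈ 0.008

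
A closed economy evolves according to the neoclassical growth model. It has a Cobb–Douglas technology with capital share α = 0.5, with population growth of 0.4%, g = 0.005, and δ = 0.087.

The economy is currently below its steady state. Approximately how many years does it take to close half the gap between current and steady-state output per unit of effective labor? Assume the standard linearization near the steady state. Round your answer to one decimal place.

t_½ ≈ 14.4 years

Near the steady state the convergence rate is λ = (1 − α)(n + g + δ).
λ = (1 − 0.5) × 0.096 = 0.5 × 0.096 = 0.0480
Half-life = ln 2 / λ = 0.6931 / 0.0480 ≈ 14.44 years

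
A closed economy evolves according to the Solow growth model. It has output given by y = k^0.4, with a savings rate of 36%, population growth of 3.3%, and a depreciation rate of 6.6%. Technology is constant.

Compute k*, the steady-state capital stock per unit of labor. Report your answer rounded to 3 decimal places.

At the steady state, Δk = 0, so s·k^α = (n + δ)·k.
Dividing both sides by k: k^(1−α) = s / (n + δ).
k^0.6 = 0.36 / (0.033 + 0.066) = 0.36 / 0.099 = 3.6364
k* = 3.6364^(1/0.6) ≈ 8.5991

k* ≈ 8.599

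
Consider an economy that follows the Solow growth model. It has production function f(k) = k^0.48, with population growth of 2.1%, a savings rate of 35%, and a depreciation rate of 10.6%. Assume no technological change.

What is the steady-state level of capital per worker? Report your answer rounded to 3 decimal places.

k* ≈ 7.025

Steady state requires s·f(k) = (n + δ)·k, i.e. s·k^α = (n + δ)·k.
Dividing both sides by k: k^(1−α) = s / (n + δ).
k^0.52 = 0.35 / (0.021 + 0.106) = 0.35 / 0.127 = 2.7559
k* = 2.7559^(1/0.52) ≈ 7.0252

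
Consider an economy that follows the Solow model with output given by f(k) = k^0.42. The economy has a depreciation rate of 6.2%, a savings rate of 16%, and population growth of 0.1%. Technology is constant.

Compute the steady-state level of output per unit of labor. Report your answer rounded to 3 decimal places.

In steady state, investment equals break-even investment: s·k^α = (n + δ)·k.
Rearranging, k^(1−α) = s / (n + δ).
k^0.58 = 0.16 / (0.001 + 0.062) = 0.16 / 0.063 = 2.5397
k* = 2.5397^(1/0.58) ≈ 4.9877
y* = (k*)^α = 4.9877^0.42 ≈ 1.9639

y* ≈ 1.964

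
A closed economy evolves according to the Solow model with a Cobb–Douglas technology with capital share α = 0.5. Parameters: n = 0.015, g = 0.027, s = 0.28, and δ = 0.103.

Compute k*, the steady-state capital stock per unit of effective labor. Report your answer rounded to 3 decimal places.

Steady state requires s·f(k) = (n + g + δ)·k, i.e. s·k^α = (n + g + δ)·k.
Rearranging, k^(1−α) = s / (n + g + δ).
k^0.5 = 0.28 / (0.015 + 0.027 + 0.103) = 0.28 / 0.145 = 1.9310
k* = 1.9310^(1/0.5) ≈ 3.7288

k* = 3.729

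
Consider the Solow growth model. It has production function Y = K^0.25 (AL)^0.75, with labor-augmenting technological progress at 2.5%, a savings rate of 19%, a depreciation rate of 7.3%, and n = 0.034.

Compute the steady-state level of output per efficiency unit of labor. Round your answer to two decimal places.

y* = 1.13

In steady state, investment equals break-even investment: s·k^α = (n + g + δ)·k.
Dividing both sides by k: k^(1−α) = s / (n + g + δ).
k^0.75 = 0.19 / (0.034 + 0.025 + 0.073) = 0.19 / 0.132 = 1.4394
k* = 1.4394^(1/0.75) ≈ 1.6252
y* = (k*)^α = 1.6252^0.25 ≈ 1.1291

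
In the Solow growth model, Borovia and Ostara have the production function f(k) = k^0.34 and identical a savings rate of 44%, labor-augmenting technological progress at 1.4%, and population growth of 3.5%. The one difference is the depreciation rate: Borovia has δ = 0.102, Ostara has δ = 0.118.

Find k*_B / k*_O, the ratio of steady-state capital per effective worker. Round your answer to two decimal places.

ratio ≈ 1.16

Steady-state k* = [s/(n + g + δ)]^(1/(1−α)), so the ratio is [ (s_B/(n + g + δ)_B) / (s_O/(n + g + δ)_O) ]^1.5152.
s_B/(n + g + δ)_B = 0.44/0.151 = 2.9139; s_O/(n + g + δ)_O = 0.44/0.167 = 2.6347.
Ratio = (2.9139/2.6347)^1.5152 = 1.1060^1.5152 ≈ 1.1649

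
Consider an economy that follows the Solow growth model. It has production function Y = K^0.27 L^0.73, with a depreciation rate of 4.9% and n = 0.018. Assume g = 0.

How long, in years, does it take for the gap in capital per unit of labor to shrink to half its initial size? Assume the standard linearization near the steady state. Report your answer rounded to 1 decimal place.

t_½ ≈ 14.2 years

Near the steady state the convergence rate is λ = (1 − α)(n + δ).
λ = (1 − 0.27) × 0.067 = 0.73 × 0.067 = 0.04891
Half-life = ln 2 / λ = 0.6931 / 0.04891 ≈ 14.17 years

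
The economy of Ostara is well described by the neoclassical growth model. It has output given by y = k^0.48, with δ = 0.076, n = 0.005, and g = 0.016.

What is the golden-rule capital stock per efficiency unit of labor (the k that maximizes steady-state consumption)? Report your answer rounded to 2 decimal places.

k_gold ≈ 21.65

The golden rule sets f'(k) = n + g + δ, i.e. α·k^(α−1) = n + g + δ.
So k^(1−α) = α / (n + g + δ) = 0.48 / 0.097 = 4.9485.
k_gold = 4.9485^(1/0.52) ≈ 21.6534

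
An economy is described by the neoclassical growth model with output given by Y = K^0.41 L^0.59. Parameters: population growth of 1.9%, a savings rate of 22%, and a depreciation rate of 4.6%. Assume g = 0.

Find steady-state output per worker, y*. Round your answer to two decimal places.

y* = 2.33

In steady state, investment equals break-even investment: s·k^α = (n + δ)·k.
Rearranging, k^(1−α) = s / (n + δ).
k^0.59 = 0.22 / (0.019 + 0.046) = 0.22 / 0.065 = 3.3846
k* = 3.3846^(1/0.59) ≈ 7.8971
y* = (k*)^α = 7.8971^0.41 ≈ 2.3333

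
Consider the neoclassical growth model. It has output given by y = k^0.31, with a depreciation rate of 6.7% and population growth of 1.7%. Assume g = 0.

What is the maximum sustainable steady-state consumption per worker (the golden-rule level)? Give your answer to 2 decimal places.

At the golden rule, f'(k) = n + δ, so α·k^(α−1) = n + δ and k_gold = (α/(n + δ))^(1/(1−α)).
k_gold = (0.31/0.084)^(1/0.69) = 3.6905^1.4493 ≈ 6.6355
c_gold = f(k_gold) − (n + δ)·k_gold = 1.7980 − 0.084×6.6355 ≈ 1.2406

c_gold ≈ 1.24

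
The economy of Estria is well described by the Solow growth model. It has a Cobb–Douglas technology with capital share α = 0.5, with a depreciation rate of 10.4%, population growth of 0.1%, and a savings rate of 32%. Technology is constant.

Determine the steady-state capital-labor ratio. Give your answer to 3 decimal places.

k* = 9.288

At the steady state, Δk = 0, so s·k^α = (n + δ)·k.
Dividing both sides by k: k^(1−α) = s / (n + δ).
k^0.5 = 0.32 / (0.001 + 0.104) = 0.32 / 0.105 = 3.0476
k* = 3.0476^(1/0.5) ≈ 9.2879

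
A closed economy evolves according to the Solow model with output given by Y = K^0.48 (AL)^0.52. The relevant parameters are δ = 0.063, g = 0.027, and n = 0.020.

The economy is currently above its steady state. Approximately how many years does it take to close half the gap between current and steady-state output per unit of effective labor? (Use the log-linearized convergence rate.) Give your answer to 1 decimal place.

t_½ ≈ 12.1 years

Near the steady state the convergence rate is λ = (1 − α)(n + g + δ).
λ = (1 − 0.48) × 0.110 = 0.52 × 0.110 = 0.0572
Half-life = ln 2 / λ = 0.6931 / 0.0572 ≈ 12.12 years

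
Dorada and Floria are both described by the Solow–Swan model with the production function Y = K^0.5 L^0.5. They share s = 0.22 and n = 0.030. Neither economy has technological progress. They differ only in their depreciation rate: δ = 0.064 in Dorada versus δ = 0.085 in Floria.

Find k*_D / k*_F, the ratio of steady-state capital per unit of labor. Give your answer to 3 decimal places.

k*_D / k*_F ≈ 1.497

Steady-state k* = [s/(n + δ)]^(1/(1−α)), so the ratio is [ (s_D/(n + δ)_D) / (s_F/(n + δ)_F) ]^2.
s_D/(n + δ)_D = 0.22/0.094 = 2.3404; s_F/(n + δ)_F = 0.22/0.115 = 1.9130.
Ratio = (2.3404/1.9130)^2 = 1.2234^2 ≈ 1.4967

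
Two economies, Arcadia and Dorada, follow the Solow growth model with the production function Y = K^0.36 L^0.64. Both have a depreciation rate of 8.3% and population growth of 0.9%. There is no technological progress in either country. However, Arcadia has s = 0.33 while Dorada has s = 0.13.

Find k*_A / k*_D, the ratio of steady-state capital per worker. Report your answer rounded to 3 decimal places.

k*_A / k*_D ≈ 4.287

Steady-state k* = [s/(n + δ)]^(1/(1−α)), so the ratio is [ (s_A/(n + δ)_A) / (s_D/(n + δ)_D) ]^1.5625.
s_A/(n + δ)_A = 0.33/0.092 = 3.5870; s_D/(n + δ)_D = 0.13/0.092 = 1.4130.
Ratio = (3.5870/1.4130)^1.5625 = 2.5386^1.5625 ≈ 4.2872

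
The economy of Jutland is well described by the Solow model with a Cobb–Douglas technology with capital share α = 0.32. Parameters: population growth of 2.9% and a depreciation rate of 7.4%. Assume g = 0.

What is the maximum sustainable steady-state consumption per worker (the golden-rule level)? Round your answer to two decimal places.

c_gold ≈ 1.16

At the golden rule, f'(k) = n + δ, so α·k^(α−1) = n + δ and k_gold = (α/(n + δ))^(1/(1−α)).
k_gold = (0.32/0.103)^(1/0.68) = 3.1068^1.4706 ≈ 5.2966
c_gold = f(k_gold) − (n + δ)·k_gold = 1.7048 − 0.103×5.2966 ≈ 1.1593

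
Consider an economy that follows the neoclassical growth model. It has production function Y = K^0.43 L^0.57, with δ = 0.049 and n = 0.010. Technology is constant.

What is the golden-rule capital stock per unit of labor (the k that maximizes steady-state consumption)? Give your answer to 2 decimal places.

k_gold ≈ 32.61

The golden rule sets f'(k) = n + δ, i.e. α·k^(α−1) = n + δ.
So k^(1−α) = α / (n + δ) = 0.43 / 0.059 = 7.2881.
k_gold = 7.2881^(1/0.57) ≈ 32.6106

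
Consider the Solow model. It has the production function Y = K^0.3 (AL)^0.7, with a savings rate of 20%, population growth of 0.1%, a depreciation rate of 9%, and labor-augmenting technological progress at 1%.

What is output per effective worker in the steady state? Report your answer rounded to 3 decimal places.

At the steady state, Δk = 0, so s·k^α = (n + g + δ)·k.
Dividing both sides by k: k^(1−α) = s / (n + g + δ).
k^0.7 = 0.20 / (0.001 + 0.010 + 0.090) = 0.20 / 0.101 = 1.9802
k* = 1.9802^(1/0.7) ≈ 2.6538
y* = (k*)^α = 2.6538^0.3 ≈ 1.3402

y* = 1.340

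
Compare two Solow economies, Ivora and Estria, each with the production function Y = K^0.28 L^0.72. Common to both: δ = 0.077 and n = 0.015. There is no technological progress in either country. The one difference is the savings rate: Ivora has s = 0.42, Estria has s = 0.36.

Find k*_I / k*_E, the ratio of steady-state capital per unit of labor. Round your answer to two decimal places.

ratio ≈ 1.24

Steady-state k* = [s/(n + δ)]^(1/(1−α)), so the ratio is [ (s_I/(n + δ)_I) / (s_E/(n + δ)_E) ]^1.3889.
s_I/(n + δ)_I = 0.42/0.092 = 4.5652; s_E/(n + δ)_E = 0.36/0.092 = 3.9130.
Ratio = (4.5652/3.9130)^1.3889 = 1.1667^1.3889 ≈ 1.2388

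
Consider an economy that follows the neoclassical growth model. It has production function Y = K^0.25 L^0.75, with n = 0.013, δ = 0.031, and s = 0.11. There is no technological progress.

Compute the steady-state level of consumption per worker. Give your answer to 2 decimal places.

Steady state requires s·f(k) = (n + δ)·k, i.e. s·k^α = (n + δ)·k.
Rearranging, k^(1−α) = s / (n + δ).
k^0.75 = 0.11 / (0.013 + 0.031) = 0.11 / 0.044 = 2.5000
k* = 2.5000^(1/0.75) ≈ 3.3930
y* = (k*)^α = 3.3930^0.25 ≈ 1.3572
c* = (1 − s)·y* = (1 − 0.11) × 1.3572 ≈ 1.2079

c* = 1.21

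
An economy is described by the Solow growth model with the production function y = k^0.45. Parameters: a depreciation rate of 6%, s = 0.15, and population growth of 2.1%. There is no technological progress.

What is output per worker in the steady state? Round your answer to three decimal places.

y* ≈ 1.656

In steady state, investment equals break-even investment: s·k^α = (n + δ)·k.
Rearranging, k^(1−α) = s / (n + δ).
k^0.55 = 0.15 / (0.021 + 0.060) = 0.15 / 0.081 = 1.8519
k* = 1.8519^(1/0.55) ≈ 3.0660
y* = (k*)^α = 3.0660^0.45 ≈ 1.6556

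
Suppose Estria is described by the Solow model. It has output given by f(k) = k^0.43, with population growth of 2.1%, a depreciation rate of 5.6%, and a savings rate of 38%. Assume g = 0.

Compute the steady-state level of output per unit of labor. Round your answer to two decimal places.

y* = 3.33

In steady state, investment equals break-even investment: s·k^α = (n + δ)·k.
Rearranging, k^(1−α) = s / (n + δ).
k^0.57 = 0.38 / (0.021 + 0.056) = 0.38 / 0.077 = 4.9351
k* = 4.9351^(1/0.57) ≈ 16.4554
y* = (k*)^α = 16.4554^0.43 ≈ 3.3344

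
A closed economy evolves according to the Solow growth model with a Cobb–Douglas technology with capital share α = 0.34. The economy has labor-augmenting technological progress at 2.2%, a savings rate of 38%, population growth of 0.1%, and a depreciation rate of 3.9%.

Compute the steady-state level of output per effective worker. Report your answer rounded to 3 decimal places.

Steady state requires s·f(k) = (n + g + δ)·k, i.e. s·k^α = (n + g + δ)·k.
Rearranging, k^(1−α) = s / (n + g + δ).
k^0.66 = 0.38 / (0.001 + 0.022 + 0.039) = 0.38 / 0.062 = 6.1290
k* = 6.1290^(1/0.66) ≈ 15.5960
y* = (k*)^α = 15.5960^0.34 ≈ 2.5446

y* = 2.545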